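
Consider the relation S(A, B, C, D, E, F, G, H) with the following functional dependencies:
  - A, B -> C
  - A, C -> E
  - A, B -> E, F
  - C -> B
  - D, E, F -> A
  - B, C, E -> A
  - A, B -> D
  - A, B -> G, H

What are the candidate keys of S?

{A, B}, {A, C}, {B, D, E, F}, {C, E}

{A, B}⁺ = {A, B, C, D, E, F, G, H} — all of the relation — so {A, B} is a candidate key.
{A, C}⁺ = {A, B, C, D, E, F, G, H} — all of the relation — so {A, C} is a candidate key.
{C, E}⁺ = {A, B, C, D, E, F, G, H} — all of the relation — so {C, E} is a candidate key.
{B, D, E, F}⁺ = {A, B, C, D, E, F, G, H} — all of the relation — so {B, D, E, F} is a candidate key.
These are minimal and exhaustive — every other superkey contains one of them.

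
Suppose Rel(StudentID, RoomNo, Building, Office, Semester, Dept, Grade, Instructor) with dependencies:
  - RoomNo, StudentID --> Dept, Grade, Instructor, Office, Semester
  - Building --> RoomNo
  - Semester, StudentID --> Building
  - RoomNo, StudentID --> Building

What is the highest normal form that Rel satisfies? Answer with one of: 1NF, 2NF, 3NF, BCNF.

Candidate keys: {Building, StudentID}, {RoomNo, StudentID}, {Semester, StudentID}. Prime attributes: {Building, RoomNo, Semester, StudentID}.
Building --> RoomNo breaks BCNF: {Building}⁺ = {Building, RoomNo}, so {Building} is not a superkey.
But every attribute on its right side ({RoomNo}) is prime, and the same holds for every other non-superkey FD, so 3NF still holds.

3NF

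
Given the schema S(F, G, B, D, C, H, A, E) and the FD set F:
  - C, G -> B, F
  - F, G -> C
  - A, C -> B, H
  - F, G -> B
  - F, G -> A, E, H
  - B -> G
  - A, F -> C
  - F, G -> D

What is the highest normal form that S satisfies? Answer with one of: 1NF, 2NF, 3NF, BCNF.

3NF

Candidate keys: {A, C}, {A, F}, {B, C}, {B, F}, {C, G}, {F, G}. Prime attributes: {A, B, C, F, G}.
B -> G breaks BCNF: {B}⁺ = {B, G}, so {B} is not a superkey.
Its right-hand attributes {G} are all prime, as are those of every other non-superkey FD — the relation is in 3NF.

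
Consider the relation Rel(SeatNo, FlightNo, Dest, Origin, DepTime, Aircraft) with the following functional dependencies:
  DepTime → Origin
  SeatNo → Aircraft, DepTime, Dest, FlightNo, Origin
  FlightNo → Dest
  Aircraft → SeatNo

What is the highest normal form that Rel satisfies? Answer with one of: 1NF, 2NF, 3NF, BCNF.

2NF

Candidate keys: {Aircraft}, {SeatNo}. Prime attributes: {Aircraft, SeatNo}.
For DepTime → Origin we have {DepTime}⁺ = {DepTime, Origin}; {DepTime} is not a superkey, so BCNF fails.
Because {Origin} is non-prime and the left side of DepTime → Origin is not a superkey, the relation is not in 3NF.
All keys have size 1, which rules out partial dependencies — 2NF is satisfied.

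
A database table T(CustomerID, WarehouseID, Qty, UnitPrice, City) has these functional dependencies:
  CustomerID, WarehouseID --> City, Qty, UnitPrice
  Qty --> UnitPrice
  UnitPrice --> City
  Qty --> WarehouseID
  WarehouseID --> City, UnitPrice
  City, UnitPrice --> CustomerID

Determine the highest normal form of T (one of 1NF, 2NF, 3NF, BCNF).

Candidate keys: {Qty}, {WarehouseID}. Prime attributes: {Qty, WarehouseID}.
For UnitPrice --> City we have {UnitPrice}⁺ = {City, CustomerID, UnitPrice}; {UnitPrice} is not a superkey, so BCNF fails.
UnitPrice --> City determines the non-prime attribute {City} from a non-superkey — 3NF is violated.
All keys have size 1, which rules out partial dependencies — 2NF is satisfied.

2NF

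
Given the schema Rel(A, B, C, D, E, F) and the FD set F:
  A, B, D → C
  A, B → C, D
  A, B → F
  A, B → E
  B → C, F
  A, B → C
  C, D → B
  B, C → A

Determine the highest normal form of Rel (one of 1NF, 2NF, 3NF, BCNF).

BCNF

Candidate keys: {B}, {C, D}. Prime attributes: {B, C, D}.
Every FD has a superkey on the left, so the relation is in BCNF.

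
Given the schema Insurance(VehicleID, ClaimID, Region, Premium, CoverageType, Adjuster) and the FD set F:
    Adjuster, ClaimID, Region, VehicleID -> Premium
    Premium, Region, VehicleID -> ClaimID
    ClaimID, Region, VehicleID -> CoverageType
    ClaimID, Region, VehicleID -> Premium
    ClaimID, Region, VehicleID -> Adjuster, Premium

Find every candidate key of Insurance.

{ClaimID, Region, VehicleID}, {Premium, Region, VehicleID}

{Region, VehicleID} never appear on the right of any FD, so every key must include all of them.
{ClaimID, Region, VehicleID}⁺ = {Adjuster, ClaimID, CoverageType, Premium, Region, VehicleID} — all of the relation — so {ClaimID, Region, VehicleID} is a candidate key.
{Premium, Region, VehicleID}⁺ = {Adjuster, ClaimID, CoverageType, Premium, Region, VehicleID} — all of the relation — so {Premium, Region, VehicleID} is a candidate key.
No proper subset of any of these is a key, and no other minimal superkey exists.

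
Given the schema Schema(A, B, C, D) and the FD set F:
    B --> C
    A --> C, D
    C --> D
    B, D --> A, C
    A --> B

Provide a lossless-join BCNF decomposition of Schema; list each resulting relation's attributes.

Candidate keys of the original relation: {A}, {B}.
Within {A, B, C, D}: {C}⁺ ∩ {A, B, C, D} = {C, D}, not the whole set, so C --> D violates BCNF; decompose into {C, D} and {A, B, C}.
{C, D}: every determinant is a superkey — BCNF.
{A, B, C}: every determinant is a superkey — BCNF.

{A, B, C}; {C, D}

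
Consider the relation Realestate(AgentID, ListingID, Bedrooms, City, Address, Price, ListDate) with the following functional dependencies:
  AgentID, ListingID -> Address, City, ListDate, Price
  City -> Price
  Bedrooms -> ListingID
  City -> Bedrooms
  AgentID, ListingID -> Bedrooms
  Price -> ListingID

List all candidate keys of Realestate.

{AgentID, Bedrooms}, {AgentID, City}, {AgentID, ListingID}, {AgentID, Price}

Attributes never on any right-hand side: {AgentID} — every candidate key must contain it.
Closure of {AgentID, Bedrooms} is {Address, AgentID, Bedrooms, City, ListDate, ListingID, Price}, the whole schema; {AgentID, Bedrooms} is a candidate key.
Closure of {AgentID, City} is {Address, AgentID, Bedrooms, City, ListDate, ListingID, Price}, the whole schema; {AgentID, City} is a candidate key.
Closure of {AgentID, ListingID} is {Address, AgentID, Bedrooms, City, ListDate, ListingID, Price}, the whole schema; {AgentID, ListingID} is a candidate key.
Closure of {AgentID, Price} is {Address, AgentID, Bedrooms, City, ListDate, ListingID, Price}, the whole schema; {AgentID, Price} is a candidate key.
These are minimal and exhaustive — every other superkey contains one of them.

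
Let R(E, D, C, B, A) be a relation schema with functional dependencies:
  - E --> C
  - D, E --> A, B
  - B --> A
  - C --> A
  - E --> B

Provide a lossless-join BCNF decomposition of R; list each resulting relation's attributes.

Candidate key of the original relation: {D, E}.
Within {A, B, C, D, E}: {E}⁺ ∩ {A, B, C, D, E} = {A, B, C, E}, not the whole set, so E --> A, B, C violates BCNF; decompose into {A, B, C, E} and {D, E}.
Within {A, B, C, E}: {B}⁺ ∩ {A, B, C, E} = {A, B}, not the whole set, so B --> A violates BCNF; decompose into {A, B} and {B, C, E}.
{A, B}: every determinant is a superkey — BCNF.
{B, C, E}: every determinant is a superkey — BCNF.
{D, E}: every determinant is a superkey — BCNF.

{A, B}; {B, C, E}; {D, E}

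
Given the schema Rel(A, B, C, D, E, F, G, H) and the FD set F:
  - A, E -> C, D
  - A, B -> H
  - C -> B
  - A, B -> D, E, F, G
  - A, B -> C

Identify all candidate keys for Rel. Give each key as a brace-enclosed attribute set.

{A} never appears on the right of any FD, so every key must include it.
Closure of {A, B} is {A, B, C, D, E, F, G, H}, the whole schema; {A, B} is a candidate key.
Closure of {A, C} is {A, B, C, D, E, F, G, H}, the whole schema; {A, C} is a candidate key.
Closure of {A, E} is {A, B, C, D, E, F, G, H}, the whole schema; {A, E} is a candidate key.
Any other superkey properly contains one of these, so there are no further candidate keys.

{A, B}, {A, C}, {A, E}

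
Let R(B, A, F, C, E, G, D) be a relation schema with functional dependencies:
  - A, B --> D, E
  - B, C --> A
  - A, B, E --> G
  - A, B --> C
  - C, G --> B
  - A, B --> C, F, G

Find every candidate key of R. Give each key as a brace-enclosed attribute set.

Closure of {A, B} is {A, B, C, D, E, F, G}, the whole schema; {A, B} is a candidate key.
Closure of {B, C} is {A, B, C, D, E, F, G}, the whole schema; {B, C} is a candidate key.
Closure of {C, G} is {A, B, C, D, E, F, G}, the whole schema; {C, G} is a candidate key.
These are minimal and exhaustive — every other superkey contains one of them.

{A, B}, {B, C}, {C, G}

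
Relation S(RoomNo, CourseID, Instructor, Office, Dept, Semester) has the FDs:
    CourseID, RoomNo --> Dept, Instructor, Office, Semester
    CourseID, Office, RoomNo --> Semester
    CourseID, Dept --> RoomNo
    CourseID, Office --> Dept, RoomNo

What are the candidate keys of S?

No FD produces {CourseID}, so it must be in every candidate key.
{CourseID, Dept} is a candidate key since {CourseID, Dept}⁺ = {CourseID, Dept, Instructor, Office, RoomNo, Semester} covers every attribute.
{CourseID, Office} is a candidate key since {CourseID, Office}⁺ = {CourseID, Dept, Instructor, Office, RoomNo, Semester} covers every attribute.
{CourseID, RoomNo} is a candidate key since {CourseID, RoomNo}⁺ = {CourseID, Dept, Instructor, Office, RoomNo, Semester} covers every attribute.
These are minimal and exhaustive — every other superkey contains one of them.

{CourseID, Dept}, {CourseID, Office}, {CourseID, RoomNo}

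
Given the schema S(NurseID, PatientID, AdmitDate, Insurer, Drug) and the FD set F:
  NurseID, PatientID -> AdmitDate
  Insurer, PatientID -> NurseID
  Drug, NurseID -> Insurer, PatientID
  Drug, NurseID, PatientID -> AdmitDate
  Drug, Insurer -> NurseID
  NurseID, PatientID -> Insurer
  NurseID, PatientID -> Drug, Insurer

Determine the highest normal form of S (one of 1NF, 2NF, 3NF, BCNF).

Candidate keys: {Drug, Insurer}, {Drug, NurseID}, {Insurer, PatientID}, {NurseID, PatientID}. Prime attributes: {Drug, Insurer, NurseID, PatientID}.
Every FD has a superkey on the left, so the relation is in BCNF.

BCNF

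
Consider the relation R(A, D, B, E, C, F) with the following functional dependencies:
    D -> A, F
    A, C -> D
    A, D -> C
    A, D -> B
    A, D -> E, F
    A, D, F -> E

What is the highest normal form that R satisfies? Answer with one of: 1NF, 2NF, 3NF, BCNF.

BCNF

Candidate keys: {A, C}, {D}. Prime attributes: {A, C, D}.
Every FD has a superkey on the left, so the relation is in BCNF.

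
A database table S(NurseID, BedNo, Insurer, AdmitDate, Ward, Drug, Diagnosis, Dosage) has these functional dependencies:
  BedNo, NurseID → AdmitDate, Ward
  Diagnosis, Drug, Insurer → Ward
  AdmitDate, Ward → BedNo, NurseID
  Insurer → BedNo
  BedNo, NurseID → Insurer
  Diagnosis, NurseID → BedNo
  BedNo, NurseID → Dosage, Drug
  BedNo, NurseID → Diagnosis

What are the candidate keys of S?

{AdmitDate, Ward} is a candidate key since {AdmitDate, Ward}⁺ = {AdmitDate, BedNo, Diagnosis, Dosage, Drug, Insurer, NurseID, Ward} covers every attribute.
{BedNo, NurseID} is a candidate key since {BedNo, NurseID}⁺ = {AdmitDate, BedNo, Diagnosis, Dosage, Drug, Insurer, NurseID, Ward} covers every attribute.
{Diagnosis, NurseID} is a candidate key since {Diagnosis, NurseID}⁺ = {AdmitDate, BedNo, Diagnosis, Dosage, Drug, Insurer, NurseID, Ward} covers every attribute.
{Insurer, NurseID} is a candidate key since {Insurer, NurseID}⁺ = {AdmitDate, BedNo, Diagnosis, Dosage, Drug, Insurer, NurseID, Ward} covers every attribute.
{AdmitDate, Diagnosis, Drug, Insurer} is a candidate key since {AdmitDate, Diagnosis, Drug, Insurer}⁺ = {AdmitDate, BedNo, Diagnosis, Dosage, Drug, Insurer, NurseID, Ward} covers every attribute.
Any other superkey properly contains one of these, so there are no further candidate keys.

{AdmitDate, Diagnosis, Drug, Insurer}, {AdmitDate, Ward}, {BedNo, NurseID}, {Diagnosis, NurseID}, {Insurer, NurseID}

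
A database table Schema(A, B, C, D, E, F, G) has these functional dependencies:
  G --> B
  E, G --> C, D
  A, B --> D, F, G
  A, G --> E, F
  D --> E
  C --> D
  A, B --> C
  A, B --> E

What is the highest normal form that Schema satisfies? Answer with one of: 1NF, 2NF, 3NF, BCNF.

2NF

Candidate keys: {A, B}, {A, G}. Prime attributes: {A, B, G}.
G --> B breaks BCNF: {G}⁺ = {B, G}, so {G} is not a superkey.
Because {C, D} are non-prime and the left side of E, G --> C, D is not a superkey, the relation is not in 3NF.
Checking every proper subset of each key, none determines a non-prime attribute — 2NF is satisfied.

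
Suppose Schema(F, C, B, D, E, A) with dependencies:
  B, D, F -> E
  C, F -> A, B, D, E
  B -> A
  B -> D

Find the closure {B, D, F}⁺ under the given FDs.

Start with {B, D, F}.
B, D, F -> E applies; add {E} → now {B, D, E, F}.
B -> A applies; add {A} → now {A, B, D, E, F}.
No further FD applies.

{A, B, D, E, F}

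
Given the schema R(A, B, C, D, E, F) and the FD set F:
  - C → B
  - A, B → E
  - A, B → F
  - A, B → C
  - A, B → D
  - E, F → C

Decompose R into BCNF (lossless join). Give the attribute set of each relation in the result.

Candidate keys of the original relation: {A, B}, {A, C}, {A, E, F}.
In {A, B, C, D, E, F}, {C} is not a superkey ({C}⁺ restricted to this set is {B, C}), so split on C → B into {B, C} and {A, C, D, E, F}.
{B, C}: every determinant is a superkey — BCNF.
In {A, C, D, E, F}, {E, F} is not a superkey ({E, F}⁺ restricted to this set is {C, E, F}), so split on E, F → C into {C, E, F} and {A, D, E, F}.
{C, E, F}: every determinant is a superkey — BCNF.
{A, D, E, F}: every determinant is a superkey — BCNF.

{A, D, E, F}; {B, C}; {C, E, F}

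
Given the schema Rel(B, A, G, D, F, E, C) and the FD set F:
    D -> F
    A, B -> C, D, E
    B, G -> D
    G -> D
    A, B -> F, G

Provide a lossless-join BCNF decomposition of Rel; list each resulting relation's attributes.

Candidate key of the original relation: {A, B}.
In {A, B, C, D, E, F, G}, {D} is not a superkey ({D}⁺ restricted to this set is {D, F}), so split on D -> F into {D, F} and {A, B, C, D, E, G}.
{D, F} has no BCNF violation.
In {A, B, C, D, E, G}, {B, G} is not a superkey ({B, G}⁺ restricted to this set is {B, D, G}), so split on B, G -> D into {B, D, G} and {A, B, C, E, G}.
In {B, D, G}, {G} is not a superkey ({G}⁺ restricted to this set is {D, G}), so split on G -> D into {D, G} and {B, G}.
{D, G} has no BCNF violation.
{B, G} has no BCNF violation.
{A, B, C, E, G} has no BCNF violation.

{A, B, C, E, G}; {D, F}; {D, G}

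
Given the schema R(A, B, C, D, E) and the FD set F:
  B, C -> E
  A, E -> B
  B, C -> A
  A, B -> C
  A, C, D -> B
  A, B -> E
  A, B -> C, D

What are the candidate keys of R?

{A, B}, {A, C, D}, {A, E}, {B, C}

{A, B}⁺ = {A, B, C, D, E}, which is every attribute, so {A, B} is a candidate key.
{A, E}⁺ = {A, B, C, D, E}, which is every attribute, so {A, E} is a candidate key.
{B, C}⁺ = {A, B, C, D, E}, which is every attribute, so {B, C} is a candidate key.
{A, C, D}⁺ = {A, B, C, D, E}, which is every attribute, so {A, C, D} is a candidate key.
No proper subset of any of these is a key, and no other minimal superkey exists.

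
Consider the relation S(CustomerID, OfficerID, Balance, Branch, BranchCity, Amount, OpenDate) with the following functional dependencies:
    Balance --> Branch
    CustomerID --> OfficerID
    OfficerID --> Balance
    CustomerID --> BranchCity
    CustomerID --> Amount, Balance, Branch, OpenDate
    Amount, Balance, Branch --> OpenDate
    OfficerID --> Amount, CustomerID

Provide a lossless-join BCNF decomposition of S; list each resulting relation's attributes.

Candidate keys of the original relation: {CustomerID}, {OfficerID}.
In {Amount, Balance, Branch, BranchCity, CustomerID, OfficerID, OpenDate}, {Balance} is not a superkey ({Balance}⁺ restricted to this set is {Balance, Branch}), so split on Balance --> Branch into {Balance, Branch} and {Amount, Balance, BranchCity, CustomerID, OfficerID, OpenDate}.
{Balance, Branch} has no BCNF violation.
In {Amount, Balance, BranchCity, CustomerID, OfficerID, OpenDate}, {Amount, Balance} is not a superkey ({Amount, Balance}⁺ restricted to this set is {Amount, Balance, OpenDate}), so split on Amount, Balance --> OpenDate into {Amount, Balance, OpenDate} and {Amount, Balance, BranchCity, CustomerID, OfficerID}.
{Amount, Balance, OpenDate} has no BCNF violation.
{Amount, Balance, BranchCity, CustomerID, OfficerID} has no BCNF violation.

{Amount, Balance, BranchCity, CustomerID, OfficerID}; {Amount, Balance, OpenDate}; {Balance, Branch}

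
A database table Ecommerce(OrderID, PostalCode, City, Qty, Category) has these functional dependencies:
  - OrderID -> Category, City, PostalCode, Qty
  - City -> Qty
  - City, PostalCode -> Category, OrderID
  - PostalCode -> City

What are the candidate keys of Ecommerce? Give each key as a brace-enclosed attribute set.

{OrderID}, {PostalCode}

{OrderID}⁺ = {Category, City, OrderID, PostalCode, Qty} — all of the relation — so {OrderID} is a candidate key.
{PostalCode}⁺ = {Category, City, OrderID, PostalCode, Qty} — all of the relation — so {PostalCode} is a candidate key.
These are minimal and exhaustive — every other superkey contains one of them.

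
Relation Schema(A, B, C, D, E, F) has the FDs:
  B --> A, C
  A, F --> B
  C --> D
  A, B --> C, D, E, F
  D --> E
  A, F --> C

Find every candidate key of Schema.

{A, F}, {B}

{B}⁺ = {A, B, C, D, E, F} — all of the relation — so {B} is a candidate key.
{A, F}⁺ = {A, B, C, D, E, F} — all of the relation — so {A, F} is a candidate key.
These are minimal and exhaustive — every other superkey contains one of them.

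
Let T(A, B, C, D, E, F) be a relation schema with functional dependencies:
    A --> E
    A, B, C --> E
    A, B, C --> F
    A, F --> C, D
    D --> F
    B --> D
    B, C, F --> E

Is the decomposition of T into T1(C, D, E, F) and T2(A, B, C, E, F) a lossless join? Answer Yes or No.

T1 ∩ T2 = {C, E, F}; its closure under F is {C, E, F}.
T1 ⊄ {C, E, F} and T2 ⊄ {C, E, F}, so the split is lossy.

No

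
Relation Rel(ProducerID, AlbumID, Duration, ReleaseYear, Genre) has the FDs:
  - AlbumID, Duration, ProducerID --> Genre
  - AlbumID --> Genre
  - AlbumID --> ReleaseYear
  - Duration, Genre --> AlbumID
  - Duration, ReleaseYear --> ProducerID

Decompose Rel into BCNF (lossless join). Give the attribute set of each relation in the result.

Candidate keys of the original relation: {AlbumID, Duration}, {Duration, Genre}.
{AlbumID, Duration, Genre, ProducerID, ReleaseYear}: {AlbumID} determines {AlbumID, Genre, ReleaseYear} here but is not a superkey — split on AlbumID --> Genre, ReleaseYear, giving {AlbumID, Genre, ReleaseYear} and {AlbumID, Duration, ProducerID}.
{AlbumID, Genre, ReleaseYear} is in BCNF.
{AlbumID, Duration, ProducerID} is in BCNF.

{AlbumID, Duration, ProducerID}; {AlbumID, Genre, ReleaseYear}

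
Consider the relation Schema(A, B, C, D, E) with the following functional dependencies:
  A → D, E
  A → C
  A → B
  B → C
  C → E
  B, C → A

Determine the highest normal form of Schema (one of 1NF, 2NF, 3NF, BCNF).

Candidate keys: {A}, {B}. Prime attributes: {A, B}.
C → E: {C}⁺ = {C, E}, which is not all of the attributes, so the left side is not a superkey — BCNF is violated.
Because {E} is non-prime and the left side of C → E is not a superkey, the relation is not in 3NF.
All keys have size 1, which rules out partial dependencies — 2NF is satisfied.

2NF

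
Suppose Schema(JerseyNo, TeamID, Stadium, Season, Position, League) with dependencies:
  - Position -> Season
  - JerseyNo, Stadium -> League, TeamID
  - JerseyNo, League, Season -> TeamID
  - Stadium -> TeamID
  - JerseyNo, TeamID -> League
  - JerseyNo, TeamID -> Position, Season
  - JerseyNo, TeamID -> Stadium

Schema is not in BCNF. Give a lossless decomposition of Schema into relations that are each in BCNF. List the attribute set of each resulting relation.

{JerseyNo, League, Position, Stadium}; {Position, Season}; {Stadium, TeamID}

Candidate keys of the original relation: {JerseyNo, League, Position}, {JerseyNo, League, Season}, {JerseyNo, Stadium}, {JerseyNo, TeamID}.
{JerseyNo, League, Position, Season, Stadium, TeamID}: {Position} determines {Position, Season} here but is not a superkey — split on Position -> Season, giving {Position, Season} and {JerseyNo, League, Position, Stadium, TeamID}.
{Position, Season} has no BCNF violation.
{JerseyNo, League, Position, Stadium, TeamID}: {Stadium} determines {Stadium, TeamID} here but is not a superkey — split on Stadium -> TeamID, giving {Stadium, TeamID} and {JerseyNo, League, Position, Stadium}.
{Stadium, TeamID} has no BCNF violation.
{JerseyNo, League, Position, Stadium} has no BCNF violation.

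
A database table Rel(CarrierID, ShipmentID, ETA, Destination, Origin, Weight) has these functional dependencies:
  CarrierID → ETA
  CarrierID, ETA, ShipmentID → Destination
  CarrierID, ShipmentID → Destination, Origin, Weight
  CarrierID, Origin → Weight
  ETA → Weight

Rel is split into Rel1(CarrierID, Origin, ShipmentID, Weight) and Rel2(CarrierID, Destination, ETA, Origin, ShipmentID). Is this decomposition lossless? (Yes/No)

Yes

Common attributes: {CarrierID, Origin, ShipmentID}; their closure is {CarrierID, Destination, ETA, Origin, ShipmentID, Weight}.
This includes all of Rel1, so the common attributes are a superkey of Rel1 — the join is lossless.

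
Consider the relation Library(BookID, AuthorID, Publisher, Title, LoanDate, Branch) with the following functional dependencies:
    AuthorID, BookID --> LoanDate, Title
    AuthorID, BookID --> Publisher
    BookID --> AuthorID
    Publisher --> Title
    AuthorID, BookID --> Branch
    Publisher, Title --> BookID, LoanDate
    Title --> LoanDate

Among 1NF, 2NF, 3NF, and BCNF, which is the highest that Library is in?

2NF

Candidate keys: {BookID}, {Publisher}. Prime attributes: {BookID, Publisher}.
Title --> LoanDate breaks BCNF: {Title}⁺ = {LoanDate, Title}, so {Title} is not a superkey.
Because {LoanDate} is non-prime and the left side of Title --> LoanDate is not a superkey, the relation is not in 3NF.
With only single-attribute keys there can be no partial dependency, so 2NF holds.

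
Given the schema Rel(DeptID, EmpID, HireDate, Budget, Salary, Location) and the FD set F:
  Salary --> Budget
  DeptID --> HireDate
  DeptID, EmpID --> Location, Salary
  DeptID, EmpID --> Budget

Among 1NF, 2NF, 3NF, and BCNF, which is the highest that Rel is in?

Candidate key: {DeptID, EmpID}. Prime attributes: {DeptID, EmpID}.
For Salary --> Budget we have {Salary}⁺ = {Budget, Salary}; {Salary} is not a superkey, so BCNF fails.
Salary --> Budget determines the non-prime attribute {Budget} from a non-superkey — 3NF is violated.
The proper key subset {DeptID} of {DeptID, EmpID} determines non-prime {HireDate}, so the relation is not even in 2NF.

1NF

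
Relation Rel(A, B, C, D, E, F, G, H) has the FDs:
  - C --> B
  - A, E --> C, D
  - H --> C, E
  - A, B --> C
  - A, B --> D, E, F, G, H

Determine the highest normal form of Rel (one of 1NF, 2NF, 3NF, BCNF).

Candidate keys: {A, B}, {A, C}, {A, E}, {A, H}. Prime attributes: {A, B, C, E, H}.
C --> B breaks BCNF: {C}⁺ = {B, C}, so {C} is not a superkey.
Its right-hand attributes {B} are all prime, as are those of every other non-superkey FD — the relation is in 3NF.

3NF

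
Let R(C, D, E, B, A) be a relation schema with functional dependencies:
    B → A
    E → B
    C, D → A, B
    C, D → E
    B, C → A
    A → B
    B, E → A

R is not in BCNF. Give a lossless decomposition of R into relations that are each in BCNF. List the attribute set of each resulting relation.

{A, B}; {B, E}; {C, D, E}

Candidate key of the original relation: {C, D}.
Within {A, B, C, D, E}: {B}⁺ ∩ {A, B, C, D, E} = {A, B}, not the whole set, so B → A violates BCNF; decompose into {A, B} and {B, C, D, E}.
{A, B} has no BCNF violation.
Within {B, C, D, E}: {E}⁺ ∩ {B, C, D, E} = {B, E}, not the whole set, so E → B violates BCNF; decompose into {B, E} and {C, D, E}.
{B, E} has no BCNF violation.
{C, D, E} has no BCNF violation.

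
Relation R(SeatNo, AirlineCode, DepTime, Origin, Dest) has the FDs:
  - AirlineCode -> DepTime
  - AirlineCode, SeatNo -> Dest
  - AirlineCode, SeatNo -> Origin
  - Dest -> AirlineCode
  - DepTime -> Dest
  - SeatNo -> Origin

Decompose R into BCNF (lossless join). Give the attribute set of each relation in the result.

Candidate keys of the original relation: {AirlineCode, SeatNo}, {DepTime, SeatNo}, {Dest, SeatNo}.
{AirlineCode, DepTime, Dest, Origin, SeatNo}: {AirlineCode} determines {AirlineCode, DepTime, Dest} here but is not a superkey — split on AirlineCode -> DepTime, Dest, giving {AirlineCode, DepTime, Dest} and {AirlineCode, Origin, SeatNo}.
{AirlineCode, DepTime, Dest}: every determinant is a superkey — BCNF.
{AirlineCode, Origin, SeatNo}: {SeatNo} determines {Origin, SeatNo} here but is not a superkey — split on SeatNo -> Origin, giving {Origin, SeatNo} and {AirlineCode, SeatNo}.
{Origin, SeatNo}: every determinant is a superkey — BCNF.
{AirlineCode, SeatNo}: every determinant is a superkey — BCNF.

{AirlineCode, DepTime, Dest}; {AirlineCode, SeatNo}; {Origin, SeatNo}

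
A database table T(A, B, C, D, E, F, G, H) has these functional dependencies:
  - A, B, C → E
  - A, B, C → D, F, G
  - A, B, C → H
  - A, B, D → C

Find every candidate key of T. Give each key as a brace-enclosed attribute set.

No FD produces {A, B}, so they must be in every candidate key.
{A, B, C}⁺ = {A, B, C, D, E, F, G, H}, which is every attribute, so {A, B, C} is a candidate key.
{A, B, D}⁺ = {A, B, C, D, E, F, G, H}, which is every attribute, so {A, B, D} is a candidate key.
No proper subset of any of these is a key, and no other minimal superkey exists.

{A, B, C}, {A, B, D}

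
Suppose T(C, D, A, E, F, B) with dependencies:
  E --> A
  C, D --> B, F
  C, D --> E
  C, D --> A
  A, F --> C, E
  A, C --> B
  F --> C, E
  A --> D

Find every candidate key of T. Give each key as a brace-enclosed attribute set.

{F} is a candidate key since {F}⁺ = {A, B, C, D, E, F} covers every attribute.
{A, C} is a candidate key since {A, C}⁺ = {A, B, C, D, E, F} covers every attribute.
{C, D} is a candidate key since {C, D}⁺ = {A, B, C, D, E, F} covers every attribute.
{C, E} is a candidate key since {C, E}⁺ = {A, B, C, D, E, F} covers every attribute.
These are minimal and exhaustive — every other superkey contains one of them.

{A, C}, {C, D}, {C, E}, {F}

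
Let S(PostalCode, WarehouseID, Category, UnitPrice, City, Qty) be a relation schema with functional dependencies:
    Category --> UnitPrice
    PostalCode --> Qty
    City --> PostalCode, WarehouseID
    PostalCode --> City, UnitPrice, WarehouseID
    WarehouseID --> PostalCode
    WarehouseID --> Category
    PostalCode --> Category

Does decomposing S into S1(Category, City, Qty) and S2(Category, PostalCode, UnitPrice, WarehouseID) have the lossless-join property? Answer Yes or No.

No

Common attributes: {Category}; their closure is {Category, UnitPrice}.
S1 ⊄ {Category, UnitPrice} and S2 ⊄ {Category, UnitPrice}, so the split is lossy.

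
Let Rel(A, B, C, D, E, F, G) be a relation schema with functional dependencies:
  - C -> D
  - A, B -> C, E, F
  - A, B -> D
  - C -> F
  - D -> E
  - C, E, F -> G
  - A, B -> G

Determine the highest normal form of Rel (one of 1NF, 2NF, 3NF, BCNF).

Candidate key: {A, B}. Prime attributes: {A, B}.
C -> D: {C}⁺ = {C, D, E, F, G}, which is not all of the attributes, so the left side is not a superkey — BCNF is violated.
C -> D has non-prime {D} on the right and a non-superkey on the left, so 3NF fails.
No proper subset of a key has a non-prime attribute in its closure, so there is no partial dependency; 2NF holds.

2NF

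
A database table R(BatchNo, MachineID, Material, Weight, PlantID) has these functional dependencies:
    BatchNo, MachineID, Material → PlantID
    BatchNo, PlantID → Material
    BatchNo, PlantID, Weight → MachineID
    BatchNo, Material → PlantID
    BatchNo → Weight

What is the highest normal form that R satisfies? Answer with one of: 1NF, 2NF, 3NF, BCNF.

Candidate keys: {BatchNo, Material}, {BatchNo, PlantID}. Prime attributes: {BatchNo, Material, PlantID}.
BatchNo → Weight breaks BCNF: {BatchNo}⁺ = {BatchNo, Weight}, so {BatchNo} is not a superkey.
BatchNo → Weight determines the non-prime attribute {Weight} from a non-superkey — 3NF is violated.
Since {BatchNo} ⊂ {BatchNo, Material} and {BatchNo}⁺ ⊇ {Weight} with {Weight} non-prime, there is a partial dependency; 2NF fails.

1NF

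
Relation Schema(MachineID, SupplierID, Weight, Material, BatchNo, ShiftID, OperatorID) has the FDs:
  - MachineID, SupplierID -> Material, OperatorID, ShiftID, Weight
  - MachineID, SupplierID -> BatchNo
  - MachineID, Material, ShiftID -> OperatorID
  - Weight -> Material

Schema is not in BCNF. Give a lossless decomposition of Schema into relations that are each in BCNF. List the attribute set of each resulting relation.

{BatchNo, MachineID, ShiftID, SupplierID, Weight}; {MachineID, Material, OperatorID, ShiftID}; {Material, Weight}

Candidate key of the original relation: {MachineID, SupplierID}.
Within {BatchNo, MachineID, Material, OperatorID, ShiftID, SupplierID, Weight}: {MachineID, Material, ShiftID}⁺ ∩ {BatchNo, MachineID, Material, OperatorID, ShiftID, SupplierID, Weight} = {MachineID, Material, OperatorID, ShiftID}, not the whole set, so MachineID, Material, ShiftID -> OperatorID violates BCNF; decompose into {MachineID, Material, OperatorID, ShiftID} and {BatchNo, MachineID, Material, ShiftID, SupplierID, Weight}.
{MachineID, Material, OperatorID, ShiftID} has no BCNF violation.
Within {BatchNo, MachineID, Material, ShiftID, SupplierID, Weight}: {Weight}⁺ ∩ {BatchNo, MachineID, Material, ShiftID, SupplierID, Weight} = {Material, Weight}, not the whole set, so Weight -> Material violates BCNF; decompose into {Material, Weight} and {BatchNo, MachineID, ShiftID, SupplierID, Weight}.
{Material, Weight} has no BCNF violation.
{BatchNo, MachineID, ShiftID, SupplierID, Weight} has no BCNF violation.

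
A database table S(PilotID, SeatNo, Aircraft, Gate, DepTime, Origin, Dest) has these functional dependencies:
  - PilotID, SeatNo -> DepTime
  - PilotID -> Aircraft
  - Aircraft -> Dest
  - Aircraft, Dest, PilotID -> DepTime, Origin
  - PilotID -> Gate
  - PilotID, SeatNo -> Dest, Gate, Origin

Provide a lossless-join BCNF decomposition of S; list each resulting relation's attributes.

Candidate key of the original relation: {PilotID, SeatNo}.
In {Aircraft, DepTime, Dest, Gate, Origin, PilotID, SeatNo}, {PilotID} is not a superkey ({PilotID}⁺ restricted to this set is {Aircraft, DepTime, Dest, Gate, Origin, PilotID}), so split on PilotID -> Aircraft, DepTime, Dest, Gate, Origin into {Aircraft, DepTime, Dest, Gate, Origin, PilotID} and {PilotID, SeatNo}.
In {Aircraft, DepTime, Dest, Gate, Origin, PilotID}, {Aircraft} is not a superkey ({Aircraft}⁺ restricted to this set is {Aircraft, Dest}), so split on Aircraft -> Dest into {Aircraft, Dest} and {Aircraft, DepTime, Gate, Origin, PilotID}.
{Aircraft, Dest} has no BCNF violation.
{Aircraft, DepTime, Gate, Origin, PilotID} has no BCNF violation.
{PilotID, SeatNo} has no BCNF violation.

{Aircraft, DepTime, Gate, Origin, PilotID}; {Aircraft, Dest}; {PilotID, SeatNo}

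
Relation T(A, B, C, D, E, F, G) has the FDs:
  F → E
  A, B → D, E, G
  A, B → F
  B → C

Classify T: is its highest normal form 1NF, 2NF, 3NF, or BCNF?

1NF

Candidate key: {A, B}. Prime attributes: {A, B}.
F → E: {F}⁺ = {E, F}, which is not all of the attributes, so the left side is not a superkey — BCNF is violated.
F → E determines the non-prime attribute {E} from a non-superkey — 3NF is violated.
{B} is a proper subset of the key {A, B}, and {B}⁺ contains the non-prime attribute {C} — a partial dependency, so 2NF is violated.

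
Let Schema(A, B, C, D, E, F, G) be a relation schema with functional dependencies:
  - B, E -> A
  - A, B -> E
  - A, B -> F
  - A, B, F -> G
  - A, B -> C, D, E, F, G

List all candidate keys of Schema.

No FD produces {B}, so it must be in every candidate key.
{A, B}⁺ = {A, B, C, D, E, F, G}, which is every attribute, so {A, B} is a candidate key.
{B, E}⁺ = {A, B, C, D, E, F, G}, which is every attribute, so {B, E} is a candidate key.
Any other superkey properly contains one of these, so there are no further candidate keys.

{A, B}, {B, E}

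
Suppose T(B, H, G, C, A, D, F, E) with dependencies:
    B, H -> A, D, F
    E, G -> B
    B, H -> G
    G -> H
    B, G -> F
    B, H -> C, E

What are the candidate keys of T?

{B, G}, {B, H}, {E, G}

{B, G}⁺ = {A, B, C, D, E, F, G, H}, which is every attribute, so {B, G} is a candidate key.
{B, H}⁺ = {A, B, C, D, E, F, G, H}, which is every attribute, so {B, H} is a candidate key.
{E, G}⁺ = {A, B, C, D, E, F, G, H}, which is every attribute, so {E, G} is a candidate key.
No proper subset of any of these is a key, and no other minimal superkey exists.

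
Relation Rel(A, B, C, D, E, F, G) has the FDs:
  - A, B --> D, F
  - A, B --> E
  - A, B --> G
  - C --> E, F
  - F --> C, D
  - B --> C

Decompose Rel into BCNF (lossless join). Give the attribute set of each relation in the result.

{A, B, G}; {B, C}; {C, D, E, F}

Candidate key of the original relation: {A, B}.
Within {A, B, C, D, E, F, G}: {C}⁺ ∩ {A, B, C, D, E, F, G} = {C, D, E, F}, not the whole set, so C --> D, E, F violates BCNF; decompose into {C, D, E, F} and {A, B, C, G}.
{C, D, E, F} has no BCNF violation.
Within {A, B, C, G}: {B}⁺ ∩ {A, B, C, G} = {B, C}, not the whole set, so B --> C violates BCNF; decompose into {B, C} and {A, B, G}.
{B, C} has no BCNF violation.
{A, B, G} has no BCNF violation.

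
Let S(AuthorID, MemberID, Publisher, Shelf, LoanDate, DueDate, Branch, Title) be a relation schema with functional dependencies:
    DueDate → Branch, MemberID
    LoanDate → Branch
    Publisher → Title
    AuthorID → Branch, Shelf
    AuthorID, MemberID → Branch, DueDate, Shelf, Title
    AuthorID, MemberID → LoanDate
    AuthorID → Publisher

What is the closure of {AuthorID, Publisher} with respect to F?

{AuthorID, Branch, Publisher, Shelf, Title}

Start with {AuthorID, Publisher}.
Publisher → Title applies; add {Title} → now {AuthorID, Publisher, Title}.
AuthorID → Branch, Shelf applies; add {Branch, Shelf} → now {AuthorID, Branch, Publisher, Shelf, Title}.
No further FD applies.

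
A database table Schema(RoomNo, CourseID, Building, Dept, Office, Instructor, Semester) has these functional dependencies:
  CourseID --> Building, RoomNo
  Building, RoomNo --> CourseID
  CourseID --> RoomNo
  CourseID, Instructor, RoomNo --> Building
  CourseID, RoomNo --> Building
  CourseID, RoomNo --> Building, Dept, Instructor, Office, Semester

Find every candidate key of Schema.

{Building, RoomNo}, {CourseID}

{CourseID} is a candidate key since {CourseID}⁺ = {Building, CourseID, Dept, Instructor, Office, RoomNo, Semester} covers every attribute.
{Building, RoomNo} is a candidate key since {Building, RoomNo}⁺ = {Building, CourseID, Dept, Instructor, Office, RoomNo, Semester} covers every attribute.
These are minimal and exhaustive — every other superkey contains one of them.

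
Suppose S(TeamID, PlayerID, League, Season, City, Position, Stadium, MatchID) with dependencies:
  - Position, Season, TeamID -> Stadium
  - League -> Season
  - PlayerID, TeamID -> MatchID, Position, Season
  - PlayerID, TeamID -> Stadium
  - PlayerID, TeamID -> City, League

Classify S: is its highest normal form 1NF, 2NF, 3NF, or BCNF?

2NF

Candidate key: {PlayerID, TeamID}. Prime attributes: {PlayerID, TeamID}.
For Position, Season, TeamID -> Stadium we have {Position, Season, TeamID}⁺ = {Position, Season, Stadium, TeamID}; {Position, Season, TeamID} is not a superkey, so BCNF fails.
Because {Stadium} is non-prime and the left side of Position, Season, TeamID -> Stadium is not a superkey, the relation is not in 3NF.
No proper subset of a key has a non-prime attribute in its closure, so there is no partial dependency; 2NF holds.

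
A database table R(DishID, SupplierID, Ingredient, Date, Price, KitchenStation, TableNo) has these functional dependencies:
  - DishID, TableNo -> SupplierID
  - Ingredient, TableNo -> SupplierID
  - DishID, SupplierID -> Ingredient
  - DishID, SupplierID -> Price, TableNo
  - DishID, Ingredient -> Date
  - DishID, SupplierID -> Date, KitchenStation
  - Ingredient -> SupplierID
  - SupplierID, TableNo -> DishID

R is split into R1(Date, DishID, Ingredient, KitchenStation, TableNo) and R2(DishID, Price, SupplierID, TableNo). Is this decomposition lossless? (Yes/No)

Yes

R1 ∩ R2 = {DishID, TableNo}; its closure under F is {Date, DishID, Ingredient, KitchenStation, Price, SupplierID, TableNo}.
Since R1 ⊆ {Date, DishID, Ingredient, KitchenStation, Price, SupplierID, TableNo}, the intersection is a superkey of R1; the decomposition is lossless.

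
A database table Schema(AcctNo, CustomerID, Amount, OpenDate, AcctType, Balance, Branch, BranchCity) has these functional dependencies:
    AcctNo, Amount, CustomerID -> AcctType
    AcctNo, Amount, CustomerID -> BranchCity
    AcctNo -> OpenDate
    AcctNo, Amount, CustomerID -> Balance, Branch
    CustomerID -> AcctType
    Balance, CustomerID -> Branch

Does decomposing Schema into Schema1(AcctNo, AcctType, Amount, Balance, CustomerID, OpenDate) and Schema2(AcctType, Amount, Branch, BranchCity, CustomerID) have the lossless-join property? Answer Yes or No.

Schema1 ∩ Schema2 = {AcctType, Amount, CustomerID}; its closure under F is {AcctType, Amount, CustomerID}.
The closure covers neither Schema1 nor Schema2 entirely; the join is not lossless.

No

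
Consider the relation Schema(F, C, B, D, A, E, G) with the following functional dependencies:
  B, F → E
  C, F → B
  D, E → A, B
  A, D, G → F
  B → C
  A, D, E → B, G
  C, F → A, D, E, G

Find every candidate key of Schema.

{B, F} is a candidate key since {B, F}⁺ = {A, B, C, D, E, F, G} covers every attribute.
{C, F} is a candidate key since {C, F}⁺ = {A, B, C, D, E, F, G} covers every attribute.
{D, E} is a candidate key since {D, E}⁺ = {A, B, C, D, E, F, G} covers every attribute.
{A, B, D, G} is a candidate key since {A, B, D, G}⁺ = {A, B, C, D, E, F, G} covers every attribute.
{A, C, D, G} is a candidate key since {A, C, D, G}⁺ = {A, B, C, D, E, F, G} covers every attribute.
Any other superkey properly contains one of these, so there are no further candidate keys.

{A, B, D, G}, {A, C, D, G}, {B, F}, {C, F}, {D, E}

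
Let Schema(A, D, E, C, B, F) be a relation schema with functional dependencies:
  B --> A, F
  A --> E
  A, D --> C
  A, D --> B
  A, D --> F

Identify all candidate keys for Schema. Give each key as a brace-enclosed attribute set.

Attributes never on any right-hand side: {D} — every candidate key must contain it.
{A, D}⁺ = {A, B, C, D, E, F} — all of the relation — so {A, D} is a candidate key.
{B, D}⁺ = {A, B, C, D, E, F} — all of the relation — so {B, D} is a candidate key.
Any other superkey properly contains one of these, so there are no further candidate keys.

{A, D}, {B, D}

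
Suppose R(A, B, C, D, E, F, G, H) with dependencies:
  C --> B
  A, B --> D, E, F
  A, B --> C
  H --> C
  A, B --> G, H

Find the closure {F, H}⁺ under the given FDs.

Start with {F, H}.
H --> C applies; add {C} → now {C, F, H}.
C --> B applies; add {B} → now {B, C, F, H}.
No further FD applies.

{B, C, F, H}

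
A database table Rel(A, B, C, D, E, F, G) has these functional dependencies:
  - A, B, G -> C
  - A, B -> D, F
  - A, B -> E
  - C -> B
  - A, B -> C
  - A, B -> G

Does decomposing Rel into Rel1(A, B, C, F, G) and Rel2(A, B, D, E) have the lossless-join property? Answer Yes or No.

The shared attributes are {A, B} and {A, B}⁺ = {A, B, C, D, E, F, G}.
This includes all of Rel1, so the common attributes are a superkey of Rel1 — the join is lossless.

Yes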